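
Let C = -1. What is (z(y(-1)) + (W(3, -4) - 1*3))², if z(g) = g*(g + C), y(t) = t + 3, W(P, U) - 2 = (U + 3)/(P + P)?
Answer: 25/36 ≈ 0.69444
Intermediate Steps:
W(P, U) = 2 + (3 + U)/(2*P) (W(P, U) = 2 + (U + 3)/(P + P) = 2 + (3 + U)/((2*P)) = 2 + (3 + U)*(1/(2*P)) = 2 + (3 + U)/(2*P))
y(t) = 3 + t
z(g) = g*(-1 + g) (z(g) = g*(g - 1) = g*(-1 + g))
(z(y(-1)) + (W(3, -4) - 1*3))² = ((3 - 1)*(-1 + (3 - 1)) + ((½)*(3 - 4 + 4*3)/3 - 1*3))² = (2*(-1 + 2) + ((½)*(⅓)*(3 - 4 + 12) - 3))² = (2*1 + ((½)*(⅓)*11 - 3))² = (2 + (11/6 - 3))² = (2 - 7/6)² = (⅚)² = 25/36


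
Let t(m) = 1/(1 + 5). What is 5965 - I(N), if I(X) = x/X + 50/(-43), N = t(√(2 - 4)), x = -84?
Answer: 278217/43 ≈ 6470.2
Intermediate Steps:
t(m) = ⅙ (t(m) = 1/6 = ⅙)
N = ⅙ ≈ 0.16667
I(X) = -50/43 - 84/X (I(X) = -84/X + 50/(-43) = -84/X + 50*(-1/43) = -84/X - 50/43 = -50/43 - 84/X)
5965 - I(N) = 5965 - (-50/43 - 84/⅙) = 5965 - (-50/43 - 84*6) = 5965 - (-50/43 - 504) = 5965 - 1*(-21722/43) = 5965 + 21722/43 = 278217/43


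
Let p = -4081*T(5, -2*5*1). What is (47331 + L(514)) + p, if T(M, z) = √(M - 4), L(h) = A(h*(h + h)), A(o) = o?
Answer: 571642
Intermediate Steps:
L(h) = 2*h² (L(h) = h*(h + h) = h*(2*h) = 2*h²)
T(M, z) = √(-4 + M)
p = -4081 (p = -4081*√(-4 + 5) = -4081*√1 = -4081*1 = -4081)
(47331 + L(514)) + p = (47331 + 2*514²) - 4081 = (47331 + 2*264196) - 4081 = (47331 + 528392) - 4081 = 575723 - 4081 = 571642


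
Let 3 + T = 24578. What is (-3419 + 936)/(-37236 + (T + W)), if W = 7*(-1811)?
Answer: 2483/25338 ≈ 0.097995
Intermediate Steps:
T = 24575 (T = -3 + 24578 = 24575)
W = -12677
(-3419 + 936)/(-37236 + (T + W)) = (-3419 + 936)/(-37236 + (24575 - 12677)) = -2483/(-37236 + 11898) = -2483/(-25338) = -2483*(-1/25338) = 2483/25338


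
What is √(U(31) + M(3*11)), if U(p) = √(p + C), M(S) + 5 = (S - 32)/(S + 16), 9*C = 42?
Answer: √(-2196 + 147*√321)/21 ≈ 0.99628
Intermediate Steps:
C = 14/3 (C = (⅑)*42 = 14/3 ≈ 4.6667)
M(S) = -5 + (-32 + S)/(16 + S) (M(S) = -5 + (S - 32)/(S + 16) = -5 + (-32 + S)/(16 + S))
U(p) = √(14/3 + p) (U(p) = √(p + 14/3) = √(14/3 + p))
√(U(31) + M(3*11)) = √(√(42 + 9*31)/3 + 4*(-28 - 3*11)/(16 + 3*11)) = √(√(42 + 279)/3 + 4*(-28 - 1*33)/(16 + 33)) = √(√321/3 + 4*(-28 - 33)/49) = √(√321/3 + 4*(1/49)*(-61)) = √(√321/3 - 244/49) = √(-244/49 + √321/3)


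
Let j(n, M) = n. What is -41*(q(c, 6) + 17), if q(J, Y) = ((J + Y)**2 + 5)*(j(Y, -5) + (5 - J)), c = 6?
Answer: -31242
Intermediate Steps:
q(J, Y) = (5 + (J + Y)**2)*(5 + Y - J) (q(J, Y) = ((J + Y)**2 + 5)*(Y + (5 - J)) = (5 + (J + Y)**2)*(5 + Y - J))
-41*(q(c, 6) + 17) = -41*((25 - 5*6 + 5*6 + 5*(6 + 6)**2 + 6*(6 + 6)**2 - 1*6*(6 + 6)**2) + 17) = -41*((25 - 30 + 30 + 5*12**2 + 6*12**2 - 1*6*12**2) + 17) = -41*((25 - 30 + 30 + 5*144 + 6*144 - 1*6*144) + 17) = -41*((25 - 30 + 30 + 720 + 864 - 864) + 17) = -41*(745 + 17) = -41*762 = -31242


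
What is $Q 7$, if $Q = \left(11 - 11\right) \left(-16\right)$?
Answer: $0$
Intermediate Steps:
$Q = 0$ ($Q = 0 \left(-16\right) = 0$)
$Q 7 = 0 \cdot 7 = 0$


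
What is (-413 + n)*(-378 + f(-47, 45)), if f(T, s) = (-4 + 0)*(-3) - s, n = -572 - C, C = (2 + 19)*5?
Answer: 447990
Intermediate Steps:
C = 105 (C = 21*5 = 105)
n = -677 (n = -572 - 1*105 = -572 - 105 = -677)
f(T, s) = 12 - s (f(T, s) = -4*(-3) - s = 12 - s)
(-413 + n)*(-378 + f(-47, 45)) = (-413 - 677)*(-378 + (12 - 1*45)) = -1090*(-378 + (12 - 45)) = -1090*(-378 - 33) = -1090*(-411) = 447990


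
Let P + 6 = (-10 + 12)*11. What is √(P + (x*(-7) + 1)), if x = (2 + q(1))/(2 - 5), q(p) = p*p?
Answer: 2*√6 ≈ 4.8990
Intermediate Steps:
q(p) = p²
P = 16 (P = -6 + (-10 + 12)*11 = -6 + 2*11 = -6 + 22 = 16)
x = -1 (x = (2 + 1²)/(2 - 5) = (2 + 1)/(-3) = 3*(-⅓) = -1)
√(P + (x*(-7) + 1)) = √(16 + (-1*(-7) + 1)) = √(16 + (7 + 1)) = √(16 + 8) = √24 = 2*√6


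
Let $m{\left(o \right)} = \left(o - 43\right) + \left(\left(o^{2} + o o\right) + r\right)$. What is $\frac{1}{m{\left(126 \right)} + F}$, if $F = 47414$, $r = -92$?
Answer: $\frac{1}{79157} \approx 1.2633 \cdot 10^{-5}$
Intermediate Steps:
$m{\left(o \right)} = -135 + o + 2 o^{2}$ ($m{\left(o \right)} = \left(o - 43\right) - \left(92 - o^{2} - o o\right) = \left(-43 + o\right) + \left(\left(o^{2} + o^{2}\right) - 92\right) = \left(-43 + o\right) + \left(2 o^{2} - 92\right) = \left(-43 + o\right) + \left(-92 + 2 o^{2}\right) = -135 + o + 2 o^{2}$)
$\frac{1}{m{\left(126 \right)} + F} = \frac{1}{\left(-135 + 126 + 2 \cdot 126^{2}\right) + 47414} = \frac{1}{\left(-135 + 126 + 2 \cdot 15876\right) + 47414} = \frac{1}{\left(-135 + 126 + 31752\right) + 47414} = \frac{1}{31743 + 47414} = \frac{1}{79157}$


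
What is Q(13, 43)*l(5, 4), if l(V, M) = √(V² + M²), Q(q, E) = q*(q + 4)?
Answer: 221*√41 ≈ 1415.1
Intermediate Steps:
Q(q, E) = q*(4 + q)
l(V, M) = √(M² + V²)
Q(13, 43)*l(5, 4) = (13*(4 + 13))*√(4² + 5²) = (13*17)*√(16 + 25) = 221*√41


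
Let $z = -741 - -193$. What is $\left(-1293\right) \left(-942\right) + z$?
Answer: $1217458$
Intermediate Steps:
$z = -548$ ($z = -741 + 193 = -548$)
$\left(-1293\right) \left(-942\right) + z = \left(-1293\right) \left(-942\right) - 548 = 1218006 - 548 = 1217458$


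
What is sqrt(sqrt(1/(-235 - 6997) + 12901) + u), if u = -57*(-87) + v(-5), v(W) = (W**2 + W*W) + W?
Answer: sqrt(1022337216 + 226*sqrt(10542903503))/452 ≈ 71.537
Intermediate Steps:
v(W) = W + 2*W**2 (v(W) = (W**2 + W**2) + W = 2*W**2 + W = W + 2*W**2)
u = 5004 (u = -57*(-87) - 5*(1 + 2*(-5)) = 4959 - 5*(1 - 10) = 4959 - 5*(-9) = 4959 + 45 = 5004)
sqrt(sqrt(1/(-235 - 6997) + 12901) + u) = sqrt(sqrt(1/(-235 - 6997) + 12901) + 5004) = sqrt(sqrt(1/(-7232) + 12901) + 5004) = sqrt(sqrt(-1/7232 + 12901) + 5004) = sqrt(sqrt(93300031/7232) + 5004) = sqrt(sqrt(10542903503)/904 + 5004) = sqrt(5004 + sqrt(10542903503)/904)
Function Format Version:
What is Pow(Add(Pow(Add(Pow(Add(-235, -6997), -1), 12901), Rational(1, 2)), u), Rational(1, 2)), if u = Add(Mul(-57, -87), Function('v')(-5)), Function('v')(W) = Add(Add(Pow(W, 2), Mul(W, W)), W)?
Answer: Mul(Rational(1, 452), Pow(Add(1022337216, Mul(226, Pow(10542903503, Rational(1, 2)))), Rational(1, 2))) ≈ 71.537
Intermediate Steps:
Function('v')(W) = Add(W, Mul(2, Pow(W, 2))) (Function('v')(W) = Add(Add(Pow(W, 2), Pow(W, 2)), W) = Add(Mul(2, Pow(W, 2)), W) = Add(W, Mul(2, Pow(W, 2))))
u = 5004 (u = Add(Mul(-57, -87), Mul(-5, Add(1, Mul(2, -5)))) = Add(4959, Mul(-5, Add(1, -10))) = Add(4959, Mul(-5, -9)) = Add(4959, 45) = 5004)
Pow(Add(Pow(Add(Pow(Add(-235, -6997), -1), 12901), Rational(1, 2)), u), Rational(1, 2)) = Pow(Add(Pow(Add(Pow(Add(-235, -6997), -1), 12901), Rational(1, 2)), 5004), Rational(1, 2)) = Pow(Add(Pow(Add(Pow(-7232, -1), 12901), Rational(1, 2)), 5004), Rational(1, 2)) = Pow(Add(Pow(Add(Rational(-1, 7232), 12901), Rational(1, 2)), 5004), Rational(1, 2)) = Pow(Add(Pow(Rational(93300031, 7232), Rational(1, 2)), 5004), Rational(1, 2)) = Pow(Add(Mul(Rational(1, 904), Pow(10542903503, Rational(1, 2))), 5004), Rational(1, 2)) = Pow(Add(5004, Mul(Rational(1, 904), Pow(10542903503, Rational(1, 2)))), Rational(1, 2))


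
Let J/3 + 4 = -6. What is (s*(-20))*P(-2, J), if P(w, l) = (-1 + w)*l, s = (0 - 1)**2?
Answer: -1800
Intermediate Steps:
J = -30 (J = -12 + 3*(-6) = -12 - 18 = -30)
s = 1 (s = (-1)**2 = 1)
P(w, l) = l*(-1 + w)
(s*(-20))*P(-2, J) = (1*(-20))*(-30*(-1 - 2)) = -(-600)*(-3) = -20*90 = -1800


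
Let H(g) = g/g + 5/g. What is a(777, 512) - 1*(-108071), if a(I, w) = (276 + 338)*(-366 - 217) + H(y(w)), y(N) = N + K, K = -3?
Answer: -127194005/509 ≈ -2.4989e+5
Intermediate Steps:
y(N) = -3 + N (y(N) = N - 3 = -3 + N)
H(g) = 1 + 5/g
a(I, w) = -357962 + (2 + w)/(-3 + w) (a(I, w) = (276 + 338)*(-366 - 217) + (5 + (-3 + w))/(-3 + w) = 614*(-583) + (2 + w)/(-3 + w) = -357962 + (2 + w)/(-3 + w))
a(777, 512) - 1*(-108071) = (1073888 - 357961*512)/(-3 + 512) - 1*(-108071) = (1073888 - 183276032)/509 + 108071 = (1/509)*(-182202144) + 108071 = -182202144/509 + 108071 = -127194005/509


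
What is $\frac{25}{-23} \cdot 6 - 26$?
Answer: $- \frac{748}{23} \approx -32.522$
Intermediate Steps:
$\frac{25}{-23} \cdot 6 - 26 = 25 \left(- \frac{1}{23}\right) 6 - 26 = \left(- \frac{25}{23}\right) 6 - 26 = - \frac{150}{23} - 26 = - \frac{748}{23}$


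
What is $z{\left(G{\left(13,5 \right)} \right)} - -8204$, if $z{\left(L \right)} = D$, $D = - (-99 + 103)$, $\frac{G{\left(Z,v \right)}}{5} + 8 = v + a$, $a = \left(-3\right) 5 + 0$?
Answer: $8200$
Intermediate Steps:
$a = -15$ ($a = -15 + 0 = -15$)
$G{\left(Z,v \right)} = -115 + 5 v$ ($G{\left(Z,v \right)} = -40 + 5 \left(v - 15\right) = -40 + 5 \left(-15 + v\right) = -40 + \left(-75 + 5 v\right) = -115 + 5 v$)
$D = -4$ ($D = \left(-1\right) 4 = -4$)
$z{\left(L \right)} = -4$
$z{\left(G{\left(13,5 \right)} \right)} - -8204 = -4 - -8204 = -4 + 8204 = 8200$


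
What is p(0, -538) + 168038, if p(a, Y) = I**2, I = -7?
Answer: 168087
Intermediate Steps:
p(a, Y) = 49 (p(a, Y) = (-7)**2 = 49)
p(0, -538) + 168038 = 49 + 168038 = 168087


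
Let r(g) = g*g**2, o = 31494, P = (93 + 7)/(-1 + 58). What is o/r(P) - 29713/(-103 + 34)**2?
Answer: 13869334388131/2380500000 ≈ 5826.2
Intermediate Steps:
P = 100/57 ≈ 1.7544
r(g) = g**3
o/r(P) - 29713/(-103 + 34)**2 = 31494/((100/57)**3) - 29713/(-103 + 34)**2 = 31494/(1000000/185193) - 29713/((-69)**2) = 31494*(185193/1000000) - 29713/4761 = 2916234171/500000 - 29713*1/4761 = 2916234171/500000 - 29713/4761 = 13869334388131/2380500000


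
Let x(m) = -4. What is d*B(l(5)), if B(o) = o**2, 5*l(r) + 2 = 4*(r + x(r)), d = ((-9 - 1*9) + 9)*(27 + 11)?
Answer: -1368/25 ≈ -54.720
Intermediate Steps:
d = -342 (d = ((-9 - 9) + 9)*38 = (-18 + 9)*38 = -9*38 = -342)
l(r) = -18/5 + 4*r/5 (l(r) = -2/5 + (4*(r - 4))/5 = -2/5 + (4*(-4 + r))/5 = -2/5 + (-16 + 4*r)/5 = -2/5 + (-16/5 + 4*r/5) = -18/5 + 4*r/5)
d*B(l(5)) = -342*(-18/5 + (4/5)*5)**2 = -342*(-18/5 + 4)**2 = -342*(2/5)**2 = -342*4/25 = -1368/25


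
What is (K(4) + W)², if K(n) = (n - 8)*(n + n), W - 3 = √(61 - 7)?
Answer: 895 - 174*√6 ≈ 468.79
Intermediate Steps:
W = 3 + 3*√6 (W = 3 + √(61 - 7) = 3 + √54 = 3 + 3*√6 ≈ 10.348)
K(n) = 2*n*(-8 + n) (K(n) = (-8 + n)*(2*n) = 2*n*(-8 + n))
(K(4) + W)² = (2*4*(-8 + 4) + (3 + 3*√6))² = (2*4*(-4) + (3 + 3*√6))² = (-32 + (3 + 3*√6))² = (-29 + 3*√6)²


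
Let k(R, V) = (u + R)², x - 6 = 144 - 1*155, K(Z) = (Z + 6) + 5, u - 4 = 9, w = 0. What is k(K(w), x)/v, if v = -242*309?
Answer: -96/12463 ≈ -0.0077028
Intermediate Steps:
u = 13 (u = 4 + 9 = 13)
K(Z) = 11 + Z (K(Z) = (6 + Z) + 5 = 11 + Z)
v = -74778
x = -5 (x = 6 + (144 - 1*155) = 6 + (144 - 155) = 6 - 11 = -5)
k(R, V) = (13 + R)²
k(K(w), x)/v = (13 + (11 + 0))²/(-74778) = (13 + 11)²*(-1/74778) = 24²*(-1/74778) = 576*(-1/74778) = -96/12463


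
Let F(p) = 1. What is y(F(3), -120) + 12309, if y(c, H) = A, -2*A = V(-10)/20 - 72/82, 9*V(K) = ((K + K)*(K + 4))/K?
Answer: 15140651/1230 ≈ 12309.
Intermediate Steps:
V(K) = 8/9 + 2*K/9 (V(K) = (((K + K)*(K + 4))/K)/9 = (((2*K)*(4 + K))/K)/9 = ((2*K*(4 + K))/K)/9 = (8 + 2*K)/9 = 8/9 + 2*K/9)
A = 581/1230 (A = -((8/9 + (2/9)*(-10))/20 - 72/82)/2 = -((8/9 - 20/9)*(1/20) - 72*1/82)/2 = -(-4/3*1/20 - 36/41)/2 = -(-1/15 - 36/41)/2 = -½*(-581/615) = 581/1230 ≈ 0.47236)
y(c, H) = 581/1230
y(F(3), -120) + 12309 = 581/1230 + 12309 = 15140651/1230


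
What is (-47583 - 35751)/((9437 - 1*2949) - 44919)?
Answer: 83334/38431 ≈ 2.1684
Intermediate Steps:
(-47583 - 35751)/((9437 - 1*2949) - 44919) = -83334/((9437 - 2949) - 44919) = -83334/(6488 - 44919) = -83334/(-38431) = -83334*(-1/38431) = 83334/38431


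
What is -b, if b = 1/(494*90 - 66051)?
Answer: 1/21591 ≈ 4.6316e-5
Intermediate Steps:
b = -1/21591 (b = 1/(44460 - 66051) = 1/(-21591) = -1/21591 ≈ -4.6316e-5)
-b = -1*(-1/21591) = 1/21591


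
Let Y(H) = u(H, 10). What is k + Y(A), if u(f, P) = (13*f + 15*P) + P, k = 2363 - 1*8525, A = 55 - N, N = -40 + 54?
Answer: -5469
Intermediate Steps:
N = 14
A = 41 (A = 55 - 1*14 = 55 - 14 = 41)
k = -6162 (k = 2363 - 8525 = -6162)
u(f, P) = 13*f + 16*P
Y(H) = 160 + 13*H (Y(H) = 13*H + 16*10 = 13*H + 160 = 160 + 13*H)
k + Y(A) = -6162 + (160 + 13*41) = -6162 + (160 + 533) = -6162 + 693 = -5469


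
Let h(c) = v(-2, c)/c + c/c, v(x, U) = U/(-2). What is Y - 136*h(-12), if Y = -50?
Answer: -118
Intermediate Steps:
v(x, U) = -U/2 (v(x, U) = U*(-½) = -U/2)
h(c) = ½ (h(c) = (-c/2)/c + c/c = -½ + 1 = ½)
Y - 136*h(-12) = -50 - 136*½ = -50 - 68 = -118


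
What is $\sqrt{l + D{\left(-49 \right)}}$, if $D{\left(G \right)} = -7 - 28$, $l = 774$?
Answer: $\sqrt{739} \approx 27.185$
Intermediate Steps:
$D{\left(G \right)} = -35$
$\sqrt{l + D{\left(-49 \right)}} = \sqrt{774 - 35} = \sqrt{739}$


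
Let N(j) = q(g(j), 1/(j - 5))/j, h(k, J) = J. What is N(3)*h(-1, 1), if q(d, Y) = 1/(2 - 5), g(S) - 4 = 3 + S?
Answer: -⅑ ≈ -0.11111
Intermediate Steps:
g(S) = 7 + S (g(S) = 4 + (3 + S) = 7 + S)
q(d, Y) = -⅓ (q(d, Y) = 1/(-3) = -⅓)
N(j) = -1/(3*j)
N(3)*h(-1, 1) = -⅓/3*1 = -⅓*⅓*1 = -⅑*1 = -⅑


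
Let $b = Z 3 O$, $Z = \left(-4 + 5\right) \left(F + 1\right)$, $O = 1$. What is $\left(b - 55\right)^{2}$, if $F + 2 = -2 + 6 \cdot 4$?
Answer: $64$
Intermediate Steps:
$F = 20$ ($F = -2 + \left(-2 + 6 \cdot 4\right) = -2 + \left(-2 + 24\right) = -2 + 22 = 20$)
$Z = 21$ ($Z = \left(-4 + 5\right) \left(20 + 1\right) = 1 \cdot 21 = 21$)
$b = 63$ ($b = 21 \cdot 3 \cdot 1 = 63 \cdot 1 = 63$)
$\left(b - 55\right)^{2} = \left(63 - 55\right)^{2} = 8^{2} = 64$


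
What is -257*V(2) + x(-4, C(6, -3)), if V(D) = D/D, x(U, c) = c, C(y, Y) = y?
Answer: -251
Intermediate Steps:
V(D) = 1
-257*V(2) + x(-4, C(6, -3)) = -257*1 + 6 = -257 + 6 = -251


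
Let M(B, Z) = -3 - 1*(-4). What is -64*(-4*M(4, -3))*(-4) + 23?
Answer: -1001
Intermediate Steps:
M(B, Z) = 1 (M(B, Z) = -3 + 4 = 1)
-64*(-4*M(4, -3))*(-4) + 23 = -64*(-4*1)*(-4) + 23 = -(-256)*(-4) + 23 = -64*16 + 23 = -1024 + 23 = -1001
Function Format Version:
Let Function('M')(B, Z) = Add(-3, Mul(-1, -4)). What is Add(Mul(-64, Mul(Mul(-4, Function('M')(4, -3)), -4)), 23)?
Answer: -1001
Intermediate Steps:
Function('M')(B, Z) = 1 (Function('M')(B, Z) = Add(-3, 4) = 1)
Add(Mul(-64, Mul(Mul(-4, Function('M')(4, -3)), -4)), 23) = Add(Mul(-64, Mul(Mul(-4, 1), -4)), 23) = Add(Mul(-64, Mul(-4, -4)), 23) = Add(Mul(-64, 16), 23) = Add(-1024, 23) = -1001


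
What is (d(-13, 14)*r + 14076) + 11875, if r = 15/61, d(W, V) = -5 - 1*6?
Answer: 1582846/61 ≈ 25948.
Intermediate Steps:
d(W, V) = -11 (d(W, V) = -5 - 6 = -11)
r = 15/61 (r = 15*(1/61) = 15/61 ≈ 0.24590)
(d(-13, 14)*r + 14076) + 11875 = (-11*15/61 + 14076) + 11875 = (-165/61 + 14076) + 11875 = 858471/61 + 11875 = 1582846/61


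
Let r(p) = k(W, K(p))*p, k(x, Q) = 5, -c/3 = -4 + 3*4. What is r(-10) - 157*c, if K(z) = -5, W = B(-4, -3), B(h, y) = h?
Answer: 3718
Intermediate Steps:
c = -24 (c = -3*(-4 + 3*4) = -3*(-4 + 12) = -3*8 = -24)
W = -4
r(p) = 5*p
r(-10) - 157*c = 5*(-10) - 157*(-24) = -50 + 3768 = 3718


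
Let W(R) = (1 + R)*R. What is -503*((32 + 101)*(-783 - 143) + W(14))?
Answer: 61842844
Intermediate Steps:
W(R) = R*(1 + R)
-503*((32 + 101)*(-783 - 143) + W(14)) = -503*((32 + 101)*(-783 - 143) + 14*(1 + 14)) = -503*(133*(-926) + 14*15) = -503*(-123158 + 210) = -503*(-122948) = 61842844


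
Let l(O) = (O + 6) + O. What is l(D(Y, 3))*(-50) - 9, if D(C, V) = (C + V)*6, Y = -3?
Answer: -309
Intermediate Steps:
D(C, V) = 6*C + 6*V
l(O) = 6 + 2*O (l(O) = (6 + O) + O = 6 + 2*O)
l(D(Y, 3))*(-50) - 9 = (6 + 2*(6*(-3) + 6*3))*(-50) - 9 = (6 + 2*(-18 + 18))*(-50) - 9 = (6 + 2*0)*(-50) - 9 = (6 + 0)*(-50) - 9 = 6*(-50) - 9 = -300 - 9 = -309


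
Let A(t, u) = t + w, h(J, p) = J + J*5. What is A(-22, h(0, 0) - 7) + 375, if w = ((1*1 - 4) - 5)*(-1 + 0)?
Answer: 361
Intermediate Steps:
h(J, p) = 6*J (h(J, p) = J + 5*J = 6*J)
w = 8 (w = ((1 - 4) - 5)*(-1) = (-3 - 5)*(-1) = -8*(-1) = 8)
A(t, u) = 8 + t (A(t, u) = t + 8 = 8 + t)
A(-22, h(0, 0) - 7) + 375 = (8 - 22) + 375 = -14 + 375 = 361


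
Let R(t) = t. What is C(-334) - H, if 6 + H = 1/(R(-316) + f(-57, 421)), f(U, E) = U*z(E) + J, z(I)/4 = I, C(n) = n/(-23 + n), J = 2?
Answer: 238444109/34379814 ≈ 6.9356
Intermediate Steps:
C(n) = n/(-23 + n)
z(I) = 4*I
f(U, E) = 2 + 4*E*U (f(U, E) = U*(4*E) + 2 = 4*E*U + 2 = 2 + 4*E*U)
H = -577813/96302 (H = -6 + 1/(-316 + (2 + 4*421*(-57))) = -6 + 1/(-316 + (2 - 95988)) = -6 + 1/(-316 - 95986) = -6 + 1/(-96302) = -6 - 1/96302 = -577813/96302 ≈ -6.0000)
C(-334) - H = -334/(-23 - 334) - 1*(-577813/96302) = -334/(-357) + 577813/96302 = -334*(-1/357) + 577813/96302 = 334/357 + 577813/96302 = 238444109/34379814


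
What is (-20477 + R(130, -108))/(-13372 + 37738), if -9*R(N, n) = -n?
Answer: -20489/24366 ≈ -0.84089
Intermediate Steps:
R(N, n) = n/9 (R(N, n) = -(-1)*n/9 = n/9)
(-20477 + R(130, -108))/(-13372 + 37738) = (-20477 + (⅑)*(-108))/(-13372 + 37738) = (-20477 - 12)/24366 = -20489*1/24366 = -20489/24366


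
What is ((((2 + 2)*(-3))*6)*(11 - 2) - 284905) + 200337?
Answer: -85216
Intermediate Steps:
((((2 + 2)*(-3))*6)*(11 - 2) - 284905) + 200337 = (((4*(-3))*6)*9 - 284905) + 200337 = (-12*6*9 - 284905) + 200337 = (-72*9 - 284905) + 200337 = (-648 - 284905) + 200337 = -285553 + 200337 = -85216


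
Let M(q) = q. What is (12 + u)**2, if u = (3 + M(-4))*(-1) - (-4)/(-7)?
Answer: 7569/49 ≈ 154.47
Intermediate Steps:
u = 3/7 (u = (3 - 4)*(-1) - (-4)/(-7) = -1*(-1) - (-4)*(-1)/7 = 1 - 1*4/7 = 1 - 4/7 = 3/7 ≈ 0.42857)
(12 + u)**2 = (12 + 3/7)**2 = (87/7)**2 = 7569/49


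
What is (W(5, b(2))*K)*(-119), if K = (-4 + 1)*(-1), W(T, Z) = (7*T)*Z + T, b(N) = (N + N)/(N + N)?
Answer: -14280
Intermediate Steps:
b(N) = 1 (b(N) = (2*N)/((2*N)) = (2*N)*(1/(2*N)) = 1)
W(T, Z) = T + 7*T*Z (W(T, Z) = 7*T*Z + T = T + 7*T*Z)
K = 3 (K = -3*(-1) = 3)
(W(5, b(2))*K)*(-119) = ((5*(1 + 7*1))*3)*(-119) = ((5*(1 + 7))*3)*(-119) = ((5*8)*3)*(-119) = (40*3)*(-119) = 120*(-119) = -14280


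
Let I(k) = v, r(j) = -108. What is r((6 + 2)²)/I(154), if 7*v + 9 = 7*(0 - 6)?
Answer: 252/17 ≈ 14.824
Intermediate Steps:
v = -51/7 (v = -9/7 + (7*(0 - 6))/7 = -9/7 + (7*(-6))/7 = -9/7 + (⅐)*(-42) = -9/7 - 6 = -51/7 ≈ -7.2857)
I(k) = -51/7
r((6 + 2)²)/I(154) = -108/(-51/7) = -108*(-7/51) = 252/17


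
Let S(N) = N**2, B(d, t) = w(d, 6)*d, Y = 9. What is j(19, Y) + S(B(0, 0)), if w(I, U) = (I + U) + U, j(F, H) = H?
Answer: 9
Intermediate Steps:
w(I, U) = I + 2*U
B(d, t) = d*(12 + d) (B(d, t) = (d + 2*6)*d = (d + 12)*d = (12 + d)*d = d*(12 + d))
j(19, Y) + S(B(0, 0)) = 9 + (0*(12 + 0))**2 = 9 + (0*12)**2 = 9 + 0**2 = 9 + 0 = 9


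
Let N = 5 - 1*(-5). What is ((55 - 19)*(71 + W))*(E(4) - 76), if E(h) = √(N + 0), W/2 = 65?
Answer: -549936 + 7236*√10 ≈ -5.2705e+5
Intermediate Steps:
W = 130 (W = 2*65 = 130)
N = 10 (N = 5 + 5 = 10)
E(h) = √10 (E(h) = √(10 + 0) = √10)
((55 - 19)*(71 + W))*(E(4) - 76) = ((55 - 19)*(71 + 130))*(√10 - 76) = (36*201)*(-76 + √10) = 7236*(-76 + √10) = -549936 + 7236*√10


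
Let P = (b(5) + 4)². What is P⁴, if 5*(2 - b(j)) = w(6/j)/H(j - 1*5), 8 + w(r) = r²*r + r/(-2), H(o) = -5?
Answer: 10497283484355116809100828208565921/9094947017729282379150390625 ≈ 1.1542e+6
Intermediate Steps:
w(r) = -8 + r³ - r/2 (w(r) = -8 + (r²*r + r/(-2)) = -8 + (r³ + r*(-½)) = -8 + (r³ - r/2) = -8 + r³ - r/2)
b(j) = 42/25 - 3/(25*j) + 216/(25*j³) (b(j) = 2 - (-8 + (6/j)³ - 3/j)/(5*(-5)) = 2 - (-8 + 216/j³ - 3/j)*(-1)/(5*5) = 2 - (-8 - 3/j + 216/j³)*(-1)/(5*5) = 2 - (8/5 - 216/(5*j³) + 3/(5*j))/5 = 2 + (-8/25 - 3/(25*j) + 216/(25*j³)) = 42/25 - 3/(25*j) + 216/(25*j³))
P = 320087881/9765625 (P = ((42/25 - 3/25/5 + (216/25)/5³) + 4)² = ((42/25 - 3/25*⅕ + (216/25)*(1/125)) + 4)² = ((42/25 - 3/125 + 216/3125) + 4)² = (5391/3125 + 4)² = (17891/3125)² = 320087881/9765625 ≈ 32.777)
P⁴ = (320087881/9765625)⁴ = 10497283484355116809100828208565921/9094947017729282379150390625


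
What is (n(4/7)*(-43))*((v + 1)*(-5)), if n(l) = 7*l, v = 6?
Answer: 6020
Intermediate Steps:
(n(4/7)*(-43))*((v + 1)*(-5)) = ((7*(4/7))*(-43))*((6 + 1)*(-5)) = ((7*(4*(1/7)))*(-43))*(7*(-5)) = ((7*(4/7))*(-43))*(-35) = (4*(-43))*(-35) = -172*(-35) = 6020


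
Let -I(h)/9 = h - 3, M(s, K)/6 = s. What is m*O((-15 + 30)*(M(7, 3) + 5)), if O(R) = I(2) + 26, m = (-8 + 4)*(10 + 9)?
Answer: -2660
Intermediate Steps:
M(s, K) = 6*s
I(h) = 27 - 9*h (I(h) = -9*(h - 3) = -9*(-3 + h) = 27 - 9*h)
m = -76 (m = -4*19 = -76)
O(R) = 35 (O(R) = (27 - 9*2) + 26 = (27 - 18) + 26 = 9 + 26 = 35)
m*O((-15 + 30)*(M(7, 3) + 5)) = -76*35 = -2660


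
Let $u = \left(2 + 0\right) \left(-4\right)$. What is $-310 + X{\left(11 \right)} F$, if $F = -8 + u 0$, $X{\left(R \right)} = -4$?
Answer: $-278$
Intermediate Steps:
$u = -8$ ($u = 2 \left(-4\right) = -8$)
$F = -8$ ($F = -8 - 0 = -8 + 0 = -8$)
$-310 + X{\left(11 \right)} F = -310 - -32 = -310 + 32 = -278$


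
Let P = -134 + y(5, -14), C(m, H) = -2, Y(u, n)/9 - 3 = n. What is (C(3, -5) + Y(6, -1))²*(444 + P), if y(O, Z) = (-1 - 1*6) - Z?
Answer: 81152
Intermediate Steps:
Y(u, n) = 27 + 9*n
y(O, Z) = -7 - Z (y(O, Z) = (-1 - 6) - Z = -7 - Z)
P = -127 (P = -134 + (-7 - 1*(-14)) = -134 + (-7 + 14) = -134 + 7 = -127)
(C(3, -5) + Y(6, -1))²*(444 + P) = (-2 + (27 + 9*(-1)))²*(444 - 127) = (-2 + (27 - 9))²*317 = (-2 + 18)²*317 = 16²*317 = 256*317 = 81152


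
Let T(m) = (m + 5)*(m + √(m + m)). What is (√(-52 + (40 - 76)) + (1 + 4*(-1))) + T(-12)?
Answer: 81 - 14*I*√6 + 2*I*√22 ≈ 81.0 - 24.912*I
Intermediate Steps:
T(m) = (5 + m)*(m + √2*√m) (T(m) = (5 + m)*(m + √(2*m)) = (5 + m)*(m + √2*√m))
(√(-52 + (40 - 76)) + (1 + 4*(-1))) + T(-12) = (√(-52 + (40 - 76)) + (1 + 4*(-1))) + ((-12)² + 5*(-12) + √2*(-12)^(3/2) + 5*√2*√(-12)) = (√(-52 - 36) + (1 - 4)) + (144 - 60 + √2*(-24*I*√3) + 5*√2*(2*I*√3)) = (√(-88) - 3) + (144 - 60 - 24*I*√6 + 10*I*√6) = (2*I*√22 - 3) + (84 - 14*I*√6) = (-3 + 2*I*√22) + (84 - 14*I*√6) = 81 - 14*I*√6 + 2*I*√22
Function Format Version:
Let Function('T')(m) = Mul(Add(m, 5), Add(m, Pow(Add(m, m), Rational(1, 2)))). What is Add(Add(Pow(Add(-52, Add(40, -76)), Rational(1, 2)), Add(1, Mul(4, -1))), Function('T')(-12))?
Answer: Add(81, Mul(-14, I, Pow(6, Rational(1, 2))), Mul(2, I, Pow(22, Rational(1, 2)))) ≈ Add(81.000, Mul(-24.912, I))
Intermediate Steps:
Function('T')(m) = Mul(Add(5, m), Add(m, Mul(Pow(2, Rational(1, 2)), Pow(m, Rational(1, 2))))) (Function('T')(m) = Mul(Add(5, m), Add(m, Pow(Mul(2, m), Rational(1, 2)))) = Mul(Add(5, m), Add(m, Mul(Pow(2, Rational(1, 2)), Pow(m, Rational(1, 2))))))
Add(Add(Pow(Add(-52, Add(40, -76)), Rational(1, 2)), Add(1, Mul(4, -1))), Function('T')(-12)) = Add(Add(Pow(Add(-52, Add(40, -76)), Rational(1, 2)), Add(1, Mul(4, -1))), Add(Pow(-12, 2), Mul(5, -12), Mul(Pow(2, Rational(1, 2)), Pow(-12, Rational(3, 2))), Mul(5, Pow(2, Rational(1, 2)), Pow(-12, Rational(1, 2))))) = Add(Add(Pow(Add(-52, -36), Rational(1, 2)), Add(1, -4)), Add(144, -60, Mul(Pow(2, Rational(1, 2)), Mul(-24, I, Pow(3, Rational(1, 2)))), Mul(5, Pow(2, Rational(1, 2)), Mul(2, I, Pow(3, Rational(1, 2)))))) = Add(Add(Pow(-88, Rational(1, 2)), -3), Add(144, -60, Mul(-24, I, Pow(6, Rational(1, 2))), Mul(10, I, Pow(6, Rational(1, 2))))) = Add(Add(Mul(2, I, Pow(22, Rational(1, 2))), -3), Add(84, Mul(-14, I, Pow(6, Rational(1, 2))))) = Add(Add(-3, Mul(2, I, Pow(22, Rational(1, 2)))), Add(84, Mul(-14, I, Pow(6, Rational(1, 2))))) = Add(81, Mul(-14, I, Pow(6, Rational(1, 2))), Mul(2, I, Pow(22, Rational(1, 2))))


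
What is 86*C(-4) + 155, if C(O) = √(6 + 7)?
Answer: 155 + 86*√13 ≈ 465.08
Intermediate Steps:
C(O) = √13
86*C(-4) + 155 = 86*√13 + 155 = 155 + 86*√13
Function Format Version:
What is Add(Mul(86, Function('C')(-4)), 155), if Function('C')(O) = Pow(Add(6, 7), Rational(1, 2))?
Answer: Add(155, Mul(86, Pow(13, Rational(1, 2)))) ≈ 465.08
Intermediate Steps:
Function('C')(O) = Pow(13, Rational(1, 2))
Add(Mul(86, Function('C')(-4)), 155) = Add(Mul(86, Pow(13, Rational(1, 2))), 155) = Add(155, Mul(86, Pow(13, Rational(1, 2))))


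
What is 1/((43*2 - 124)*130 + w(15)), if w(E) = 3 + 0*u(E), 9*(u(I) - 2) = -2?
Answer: -1/4937 ≈ -0.00020255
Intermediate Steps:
u(I) = 16/9 (u(I) = 2 + (⅑)*(-2) = 2 - 2/9 = 16/9)
w(E) = 3 (w(E) = 3 + 0*(16/9) = 3 + 0 = 3)
1/((43*2 - 124)*130 + w(15)) = 1/((43*2 - 124)*130 + 3) = 1/((86 - 124)*130 + 3) = 1/(-38*130 + 3) = 1/(-4940 + 3) = 1/(-4937) = -1/4937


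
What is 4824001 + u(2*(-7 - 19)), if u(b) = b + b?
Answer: 4823897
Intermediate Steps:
u(b) = 2*b
4824001 + u(2*(-7 - 19)) = 4824001 + 2*(2*(-7 - 19)) = 4824001 + 2*(2*(-26)) = 4824001 + 2*(-52) = 4824001 - 104 = 4823897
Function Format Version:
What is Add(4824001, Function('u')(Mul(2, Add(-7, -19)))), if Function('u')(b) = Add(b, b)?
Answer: 4823897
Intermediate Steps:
Function('u')(b) = Mul(2, b)
Add(4824001, Function('u')(Mul(2, Add(-7, -19)))) = Add(4824001, Mul(2, Mul(2, Add(-7, -19)))) = Add(4824001, Mul(2, Mul(2, -26))) = Add(4824001, Mul(2, -52)) = Add(4824001, -104) = 4823897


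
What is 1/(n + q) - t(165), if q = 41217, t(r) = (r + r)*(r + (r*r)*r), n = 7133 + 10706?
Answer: -87547903819199/59056 ≈ -1.4825e+9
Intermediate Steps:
n = 17839
t(r) = 2*r*(r + r³) (t(r) = (2*r)*(r + r²*r) = (2*r)*(r + r³) = 2*r*(r + r³))
1/(n + q) - t(165) = 1/(17839 + 41217) - 2*165²*(1 + 165²) = 1/59056 - 2*27225*(1 + 27225) = 1/59056 - 2*27225*27226 = 1/59056 - 1*1482455700 = 1/59056 - 1482455700 = -87547903819199/59056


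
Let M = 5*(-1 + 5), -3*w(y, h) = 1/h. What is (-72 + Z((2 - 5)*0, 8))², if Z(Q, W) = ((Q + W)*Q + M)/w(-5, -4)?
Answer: 28224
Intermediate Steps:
w(y, h) = -1/(3*h)
M = 20 (M = 5*4 = 20)
Z(Q, W) = 240 + 12*Q*(Q + W) (Z(Q, W) = ((Q + W)*Q + 20)/((-⅓/(-4))) = (Q*(Q + W) + 20)/((-⅓*(-¼))) = (20 + Q*(Q + W))/(1/12) = (20 + Q*(Q + W))*12 = 240 + 12*Q*(Q + W))
(-72 + Z((2 - 5)*0, 8))² = (-72 + (240 + 12*((2 - 5)*0)² + 12*((2 - 5)*0)*8))² = (-72 + (240 + 12*(-3*0)² + 12*(-3*0)*8))² = (-72 + (240 + 12*0² + 12*0*8))² = (-72 + (240 + 12*0 + 0))² = (-72 + (240 + 0 + 0))² = (-72 + 240)² = 168² = 28224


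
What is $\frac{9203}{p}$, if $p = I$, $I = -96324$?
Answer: $- \frac{9203}{96324} \approx -0.095542$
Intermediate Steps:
$p = -96324$
$\frac{9203}{p} = \frac{9203}{-96324} = 9203 \left(- \frac{1}{96324}\right) = - \frac{9203}{96324}$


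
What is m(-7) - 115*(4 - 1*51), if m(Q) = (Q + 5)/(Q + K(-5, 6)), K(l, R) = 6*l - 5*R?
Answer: 362137/67 ≈ 5405.0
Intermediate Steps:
K(l, R) = -5*R + 6*l
m(Q) = (5 + Q)/(-60 + Q) (m(Q) = (Q + 5)/(Q + (-5*6 + 6*(-5))) = (5 + Q)/(Q + (-30 - 30)) = (5 + Q)/(Q - 60) = (5 + Q)/(-60 + Q))
m(-7) - 115*(4 - 1*51) = (5 - 7)/(-60 - 7) - 115*(4 - 1*51) = -2/(-67) - 115*(4 - 51) = -1/67*(-2) - 115*(-47) = 2/67 + 5405 = 362137/67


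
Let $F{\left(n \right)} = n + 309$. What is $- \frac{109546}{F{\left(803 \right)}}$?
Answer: $- \frac{54773}{556} \approx -98.513$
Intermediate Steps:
$F{\left(n \right)} = 309 + n$
$- \frac{109546}{F{\left(803 \right)}} = - \frac{109546}{309 + 803} = - \frac{109546}{1112} = \left(-109546\right) \frac{1}{1112} = - \frac{54773}{556}$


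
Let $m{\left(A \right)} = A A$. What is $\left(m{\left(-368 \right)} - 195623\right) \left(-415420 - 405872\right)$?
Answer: $49440957108$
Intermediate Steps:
$m{\left(A \right)} = A^{2}$
$\left(m{\left(-368 \right)} - 195623\right) \left(-415420 - 405872\right) = \left(\left(-368\right)^{2} - 195623\right) \left(-415420 - 405872\right) = \left(135424 - 195623\right) \left(-821292\right) = \left(-60199\right) \left(-821292\right) = 49440957108$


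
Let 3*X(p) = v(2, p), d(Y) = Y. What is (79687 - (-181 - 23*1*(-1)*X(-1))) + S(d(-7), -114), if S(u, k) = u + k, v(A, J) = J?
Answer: 239264/3 ≈ 79755.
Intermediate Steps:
X(p) = p/3
S(u, k) = k + u
(79687 - (-181 - 23*1*(-1)*X(-1))) + S(d(-7), -114) = (79687 - (-181 - 23*1*(-1)*(⅓)*(-1))) + (-114 - 7) = (79687 - (-181 - (-23)*(-1)/3)) - 121 = (79687 - (-181 - 23*⅓)) - 121 = (79687 - (-181 - 23/3)) - 121 = (79687 - 1*(-566/3)) - 121 = (79687 + 566/3) - 121 = 239627/3 - 121 = 239264/3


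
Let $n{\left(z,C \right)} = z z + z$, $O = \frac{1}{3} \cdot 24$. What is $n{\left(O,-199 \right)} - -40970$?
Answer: $41042$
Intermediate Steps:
$O = 8$ ($O = \frac{1}{3} \cdot 24 = 8$)
$n{\left(z,C \right)} = z + z^{2}$ ($n{\left(z,C \right)} = z^{2} + z = z + z^{2}$)
$n{\left(O,-199 \right)} - -40970 = 8 \left(1 + 8\right) - -40970 = 8 \cdot 9 + 40970 = 72 + 40970 = 41042$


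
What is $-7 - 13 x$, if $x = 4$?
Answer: $-59$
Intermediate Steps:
$-7 - 13 x = -7 - 52 = -59$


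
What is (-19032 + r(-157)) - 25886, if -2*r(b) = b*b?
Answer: -114485/2 ≈ -57243.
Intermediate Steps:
r(b) = -b²/2 (r(b) = -b*b/2 = -b²/2)
(-19032 + r(-157)) - 25886 = (-19032 - ½*(-157)²) - 25886 = (-19032 - ½*24649) - 25886 = (-19032 - 24649/2) - 25886 = -62713/2 - 25886 = -114485/2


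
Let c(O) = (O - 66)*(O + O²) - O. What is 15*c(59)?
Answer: -372585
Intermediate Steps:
c(O) = -O + (-66 + O)*(O + O²) (c(O) = (-66 + O)*(O + O²) - O = -O + (-66 + O)*(O + O²))
15*c(59) = 15*(59*(-67 + 59² - 65*59)) = 15*(59*(-67 + 3481 - 3835)) = 15*(59*(-421)) = 15*(-24839) = -372585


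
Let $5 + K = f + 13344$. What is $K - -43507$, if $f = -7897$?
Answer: $48949$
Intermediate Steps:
$K = 5442$ ($K = -5 + \left(-7897 + 13344\right) = -5 + 5447 = 5442$)
$K - -43507 = 5442 - -43507 = 5442 + 43507 = 48949$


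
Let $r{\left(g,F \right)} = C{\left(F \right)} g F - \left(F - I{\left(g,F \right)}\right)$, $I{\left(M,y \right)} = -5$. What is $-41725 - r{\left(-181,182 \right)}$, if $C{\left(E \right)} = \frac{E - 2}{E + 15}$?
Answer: $- \frac{2253426}{197} \approx -11439.0$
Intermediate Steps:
$C{\left(E \right)} = \frac{-2 + E}{15 + E}$
$r{\left(g,F \right)} = -5 - F + \frac{F g \left(-2 + F\right)}{15 + F}$ ($r{\left(g,F \right)} = \frac{-2 + F}{15 + F} g F - \left(5 + F\right) = \frac{g \left(-2 + F\right)}{15 + F} F - \left(5 + F\right) = \frac{F g \left(-2 + F\right)}{15 + F} - \left(5 + F\right) = -5 - F + \frac{F g \left(-2 + F\right)}{15 + F}$)
$-41725 - r{\left(-181,182 \right)} = -41725 - \frac{- \left(5 + 182\right) \left(15 + 182\right) + 182 \left(-181\right) \left(-2 + 182\right)}{15 + 182} = -41725 - \frac{\left(-1\right) 187 \cdot 197 + 182 \left(-181\right) 180}{197} = -41725 - \frac{-36839 - 5929560}{197} = -41725 - \frac{1}{197} \left(-5966399\right) = -41725 - - \frac{5966399}{197} = -41725 + \frac{5966399}{197} = - \frac{2253426}{197}$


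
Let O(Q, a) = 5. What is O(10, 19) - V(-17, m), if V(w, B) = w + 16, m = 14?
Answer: 6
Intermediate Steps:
V(w, B) = 16 + w
O(10, 19) - V(-17, m) = 5 - (16 - 17) = 5 - 1*(-1) = 5 + 1 = 6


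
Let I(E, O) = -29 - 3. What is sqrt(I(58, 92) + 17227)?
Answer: sqrt(17195) ≈ 131.13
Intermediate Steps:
I(E, O) = -32
sqrt(I(58, 92) + 17227) = sqrt(-32 + 17227) = sqrt(17195)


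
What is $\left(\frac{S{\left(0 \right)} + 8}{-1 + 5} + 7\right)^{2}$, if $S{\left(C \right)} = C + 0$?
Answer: $81$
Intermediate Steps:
$S{\left(C \right)} = C$
$\left(\frac{S{\left(0 \right)} + 8}{-1 + 5} + 7\right)^{2} = \left(\frac{0 + 8}{-1 + 5} + 7\right)^{2} = \left(\frac{8}{4} + 7\right)^{2} = \left(8 \cdot \frac{1}{4} + 7\right)^{2} = \left(2 + 7\right)^{2} = 9^{2} = 81$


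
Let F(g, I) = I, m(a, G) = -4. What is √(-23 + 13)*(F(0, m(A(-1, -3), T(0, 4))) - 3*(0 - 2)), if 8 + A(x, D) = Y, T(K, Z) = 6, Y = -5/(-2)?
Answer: 2*I*√10 ≈ 6.3246*I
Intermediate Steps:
Y = 5/2 (Y = -5*(-½) = 5/2 ≈ 2.5000)
A(x, D) = -11/2 (A(x, D) = -8 + 5/2 = -11/2)
√(-23 + 13)*(F(0, m(A(-1, -3), T(0, 4))) - 3*(0 - 2)) = √(-23 + 13)*(-4 - 3*(0 - 2)) = √(-10)*(-4 - 3*(-2)) = (I*√10)*(-4 + 6) = (I*√10)*2 = 2*I*√10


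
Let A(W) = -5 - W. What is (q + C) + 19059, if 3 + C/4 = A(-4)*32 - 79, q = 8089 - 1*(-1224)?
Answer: 27916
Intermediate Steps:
q = 9313 (q = 8089 + 1224 = 9313)
C = -456 (C = -12 + 4*((-5 - 1*(-4))*32 - 79) = -12 + 4*((-5 + 4)*32 - 79) = -12 + 4*(-1*32 - 79) = -12 + 4*(-32 - 79) = -12 + 4*(-111) = -12 - 444 = -456)
(q + C) + 19059 = (9313 - 456) + 19059 = 8857 + 19059 = 27916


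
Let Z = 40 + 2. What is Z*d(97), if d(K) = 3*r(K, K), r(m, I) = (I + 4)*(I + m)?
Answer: 2468844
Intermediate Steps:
r(m, I) = (4 + I)*(I + m)
d(K) = 6*K² + 24*K (d(K) = 3*(K² + 4*K + 4*K + K*K) = 3*(K² + 4*K + 4*K + K²) = 3*(2*K² + 8*K) = 6*K² + 24*K)
Z = 42
Z*d(97) = 42*(6*97*(4 + 97)) = 42*(6*97*101) = 42*58782 = 2468844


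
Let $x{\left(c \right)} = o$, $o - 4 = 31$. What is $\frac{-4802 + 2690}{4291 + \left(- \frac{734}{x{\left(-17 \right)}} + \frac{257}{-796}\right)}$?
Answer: $- \frac{58840320}{118954001} \approx -0.49465$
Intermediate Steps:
$o = 35$ ($o = 4 + 31 = 35$)
$x{\left(c \right)} = 35$
$\frac{-4802 + 2690}{4291 + \left(- \frac{734}{x{\left(-17 \right)}} + \frac{257}{-796}\right)} = \frac{-4802 + 2690}{4291 + \left(- \frac{734}{35} + \frac{257}{-796}\right)} = - \frac{2112}{4291 + \left(\left(-734\right) \frac{1}{35} + 257 \left(- \frac{1}{796}\right)\right)} = - \frac{2112}{4291 - \frac{593259}{27860}} = - \frac{2112}{\frac{118954001}{27860}} = \left(-2112\right) \frac{27860}{118954001} = - \frac{58840320}{118954001}$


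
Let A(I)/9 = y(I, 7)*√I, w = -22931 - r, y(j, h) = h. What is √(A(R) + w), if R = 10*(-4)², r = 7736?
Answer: √(-30667 + 252*√10) ≈ 172.83*I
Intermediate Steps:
R = 160 (R = 10*16 = 160)
w = -30667 (w = -22931 - 1*7736 = -22931 - 7736 = -30667)
A(I) = 63*√I (A(I) = 9*(7*√I) = 63*√I)
√(A(R) + w) = √(63*√160 - 30667) = √(63*(4*√10) - 30667) = √(252*√10 - 30667) = √(-30667 + 252*√10)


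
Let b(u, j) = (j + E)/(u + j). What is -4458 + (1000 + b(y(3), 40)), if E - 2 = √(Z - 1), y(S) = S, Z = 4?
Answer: -148652/43 + √3/43 ≈ -3457.0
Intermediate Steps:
E = 2 + √3 (E = 2 + √(4 - 1) = 2 + √3 ≈ 3.7321)
b(u, j) = (2 + j + √3)/(j + u) (b(u, j) = (j + (2 + √3))/(u + j) = (2 + j + √3)/(j + u))
-4458 + (1000 + b(y(3), 40)) = -4458 + (1000 + (2 + 40 + √3)/(40 + 3)) = -4458 + (1000 + (42 + √3)/43) = -4458 + (1000 + (42/43 + √3/43)) = -4458 + (43042/43 + √3/43) = -148652/43 + √3/43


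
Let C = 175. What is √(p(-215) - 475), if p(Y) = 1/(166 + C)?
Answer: I*√55233134/341 ≈ 21.794*I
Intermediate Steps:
p(Y) = 1/341 (p(Y) = 1/(166 + 175) = 1/341)
√(p(-215) - 475) = √(1/341 - 475) = √(-161974/341) = I*√55233134/341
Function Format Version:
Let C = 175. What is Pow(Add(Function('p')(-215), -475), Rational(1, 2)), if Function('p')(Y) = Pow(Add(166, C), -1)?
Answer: Mul(Rational(1, 341), I, Pow(55233134, Rational(1, 2))) ≈ Mul(21.794, I)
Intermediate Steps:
Function('p')(Y) = Rational(1, 341) (Function('p')(Y) = Pow(Add(166, 175), -1) = Pow(341, -1) = Rational(1, 341))
Pow(Add(Function('p')(-215), -475), Rational(1, 2)) = Pow(Add(Rational(1, 341), -475), Rational(1, 2)) = Pow(Rational(-161974, 341), Rational(1, 2)) = Mul(Rational(1, 341), I, Pow(55233134, Rational(1, 2)))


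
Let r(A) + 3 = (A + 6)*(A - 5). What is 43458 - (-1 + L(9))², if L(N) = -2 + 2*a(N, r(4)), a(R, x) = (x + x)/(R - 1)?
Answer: 173471/4 ≈ 43368.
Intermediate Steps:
r(A) = -3 + (-5 + A)*(6 + A) (r(A) = -3 + (A + 6)*(A - 5) = -3 + (6 + A)*(-5 + A) = -3 + (-5 + A)*(6 + A))
a(R, x) = 2*x/(-1 + R) (a(R, x) = (2*x)/(-1 + R) = 2*x/(-1 + R))
L(N) = -2 - 52/(-1 + N) (L(N) = -2 + 2*(2*(-33 + 4 + 4²)/(-1 + N)) = -2 + 2*(2*(-33 + 4 + 16)/(-1 + N)) = -2 + 2*(2*(-13)/(-1 + N)) = -2 + 2*(-26/(-1 + N)) = -2 - 52/(-1 + N))
43458 - (-1 + L(9))² = 43458 - (-1 + 2*(-25 - 1*9)/(-1 + 9))² = 43458 - (-1 + 2*(-25 - 9)/8)² = 43458 - (-1 + 2*(⅛)*(-34))² = 43458 - (-1 - 17/2)² = 43458 - (-19/2)² = 43458 - 1*361/4 = 43458 - 361/4 = 173471/4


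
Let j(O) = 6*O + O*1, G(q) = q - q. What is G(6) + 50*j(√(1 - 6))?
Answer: 350*I*√5 ≈ 782.62*I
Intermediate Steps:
G(q) = 0
j(O) = 7*O (j(O) = 6*O + O = 7*O)
G(6) + 50*j(√(1 - 6)) = 0 + 50*(7*√(1 - 6)) = 0 + 50*(7*√(-5)) = 0 + 50*(7*(I*√5)) = 0 + 50*(7*I*√5) = 0 + 350*I*√5 = 350*I*√5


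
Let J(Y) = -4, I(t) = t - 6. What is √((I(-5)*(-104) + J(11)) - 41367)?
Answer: I*√40227 ≈ 200.57*I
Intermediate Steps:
I(t) = -6 + t
√((I(-5)*(-104) + J(11)) - 41367) = √(((-6 - 5)*(-104) - 4) - 41367) = √((-11*(-104) - 4) - 41367) = √((1144 - 4) - 41367) = √(1140 - 41367) = √(-40227) = I*√40227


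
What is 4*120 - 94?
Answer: 386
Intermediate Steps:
4*120 - 94 = 480 - 94 = 386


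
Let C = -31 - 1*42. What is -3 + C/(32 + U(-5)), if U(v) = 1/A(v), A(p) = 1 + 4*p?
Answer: -3208/607 ≈ -5.2850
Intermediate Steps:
C = -73 (C = -31 - 42 = -73)
U(v) = 1/(1 + 4*v)
-3 + C/(32 + U(-5)) = -3 - 73/(32 + 1/(1 + 4*(-5))) = -3 - 73/(32 + 1/(1 - 20)) = -3 - 73/(32 + 1/(-19)) = -3 - 73/(32 - 1/19) = -3 - 73/(607/19) = -3 + (19/607)*(-73) = -3 - 1387/607 = -3208/607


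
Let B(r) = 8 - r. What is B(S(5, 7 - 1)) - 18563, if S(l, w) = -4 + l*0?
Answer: -18551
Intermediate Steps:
S(l, w) = -4 (S(l, w) = -4 + 0 = -4)
B(S(5, 7 - 1)) - 18563 = (8 - 1*(-4)) - 18563 = (8 + 4) - 18563 = 12 - 18563 = -18551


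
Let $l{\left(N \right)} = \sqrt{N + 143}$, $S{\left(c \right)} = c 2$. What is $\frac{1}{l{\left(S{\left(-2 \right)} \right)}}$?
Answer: $\frac{\sqrt{139}}{139} \approx 0.084819$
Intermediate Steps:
$S{\left(c \right)} = 2 c$
$l{\left(N \right)} = \sqrt{143 + N}$
$\frac{1}{l{\left(S{\left(-2 \right)} \right)}} = \frac{1}{\sqrt{143 + 2 \left(-2\right)}} = \frac{1}{\sqrt{143 - 4}} = \frac{1}{\sqrt{139}} = \frac{\sqrt{139}}{139}$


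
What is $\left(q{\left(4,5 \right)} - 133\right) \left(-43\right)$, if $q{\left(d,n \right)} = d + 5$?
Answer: $5332$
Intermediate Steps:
$q{\left(d,n \right)} = 5 + d$
$\left(q{\left(4,5 \right)} - 133\right) \left(-43\right) = \left(\left(5 + 4\right) - 133\right) \left(-43\right) = \left(9 - 133\right) \left(-43\right) = \left(-124\right) \left(-43\right) = 5332$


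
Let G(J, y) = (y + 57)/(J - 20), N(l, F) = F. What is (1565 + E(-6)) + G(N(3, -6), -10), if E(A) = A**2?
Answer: 41579/26 ≈ 1599.2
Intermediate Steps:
G(J, y) = (57 + y)/(-20 + J)
(1565 + E(-6)) + G(N(3, -6), -10) = (1565 + (-6)**2) + (57 - 10)/(-20 - 6) = (1565 + 36) + 47/(-26) = 1601 - 1/26*47 = 1601 - 47/26 = 41579/26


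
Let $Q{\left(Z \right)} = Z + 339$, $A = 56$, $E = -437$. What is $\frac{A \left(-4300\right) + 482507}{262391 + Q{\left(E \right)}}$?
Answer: $\frac{80569}{87431} \approx 0.92152$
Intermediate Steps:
$Q{\left(Z \right)} = 339 + Z$
$\frac{A \left(-4300\right) + 482507}{262391 + Q{\left(E \right)}} = \frac{56 \left(-4300\right) + 482507}{262391 + \left(339 - 437\right)} = \frac{-240800 + 482507}{262391 - 98} = \frac{241707}{262293} = 241707 \cdot \frac{1}{262293} = \frac{80569}{87431}$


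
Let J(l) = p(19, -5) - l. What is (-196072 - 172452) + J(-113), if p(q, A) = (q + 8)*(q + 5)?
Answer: -367763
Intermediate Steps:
p(q, A) = (5 + q)*(8 + q) (p(q, A) = (8 + q)*(5 + q) = (5 + q)*(8 + q))
J(l) = 648 - l (J(l) = (40 + 19² + 13*19) - l = (40 + 361 + 247) - l = 648 - l)
(-196072 - 172452) + J(-113) = (-196072 - 172452) + (648 - 1*(-113)) = -368524 + (648 + 113) = -368524 + 761 = -367763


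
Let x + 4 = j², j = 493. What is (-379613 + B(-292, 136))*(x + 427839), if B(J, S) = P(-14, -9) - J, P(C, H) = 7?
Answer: -254475693576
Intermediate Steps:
B(J, S) = 7 - J
x = 243045 (x = -4 + 493² = -4 + 243049 = 243045)
(-379613 + B(-292, 136))*(x + 427839) = (-379613 + (7 - 1*(-292)))*(243045 + 427839) = (-379613 + (7 + 292))*670884 = (-379613 + 299)*670884 = -379314*670884 = -254475693576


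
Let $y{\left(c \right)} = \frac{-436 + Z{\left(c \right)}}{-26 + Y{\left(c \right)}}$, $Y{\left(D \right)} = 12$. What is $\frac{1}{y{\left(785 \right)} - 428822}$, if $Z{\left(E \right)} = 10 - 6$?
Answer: $- \frac{7}{3001538} \approx -2.3321 \cdot 10^{-6}$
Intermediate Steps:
$Z{\left(E \right)} = 4$
$y{\left(c \right)} = \frac{216}{7}$ ($y{\left(c \right)} = \frac{-436 + 4}{-26 + 12} = - \frac{432}{-14} = \left(-432\right) \left(- \frac{1}{14}\right) = \frac{216}{7}$)
$\frac{1}{y{\left(785 \right)} - 428822} = \frac{1}{\frac{216}{7} - 428822} = \frac{1}{- \frac{3001538}{7}} = - \frac{7}{3001538}$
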